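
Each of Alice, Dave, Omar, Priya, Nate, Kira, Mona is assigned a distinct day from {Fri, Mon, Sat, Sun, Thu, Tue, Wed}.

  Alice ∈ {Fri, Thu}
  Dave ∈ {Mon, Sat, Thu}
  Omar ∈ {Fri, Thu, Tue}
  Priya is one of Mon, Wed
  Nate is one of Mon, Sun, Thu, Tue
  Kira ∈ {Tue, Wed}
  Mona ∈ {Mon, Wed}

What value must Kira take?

Tue

The 7 variables together cover exactly {Fri, Mon, Sat, Sun, Thu, Tue, Wed} — 7 values for 7 variables — and Sat appears only in Dave's list, so Dave = Sat.
The 6 still-open variables draw from only 6 values {Fri, Mon, Sun, Thu, Tue, Wed}, so each is used; only Nate can be Sun, hence Nate = Sun.
Priya and Mona between them cover only {Mon, Wed} — a naked pair. Remove those values from Kira.
So Kira = Tue.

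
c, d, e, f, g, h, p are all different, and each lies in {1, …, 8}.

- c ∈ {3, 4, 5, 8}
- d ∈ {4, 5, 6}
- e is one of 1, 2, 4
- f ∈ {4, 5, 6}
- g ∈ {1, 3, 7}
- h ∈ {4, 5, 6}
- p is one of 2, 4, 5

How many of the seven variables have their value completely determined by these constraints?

2

The 3 variables d, f, h are confined to {4, 5, 6}, which locks those values in; drop them from c, e, p.
p has just one choice, so p = 2. Remove 2 from e.
That leaves e = 1. Strike 1 from g.
Determined: e=1, p=2. The other variables each still have more than one consistent value. That makes 2.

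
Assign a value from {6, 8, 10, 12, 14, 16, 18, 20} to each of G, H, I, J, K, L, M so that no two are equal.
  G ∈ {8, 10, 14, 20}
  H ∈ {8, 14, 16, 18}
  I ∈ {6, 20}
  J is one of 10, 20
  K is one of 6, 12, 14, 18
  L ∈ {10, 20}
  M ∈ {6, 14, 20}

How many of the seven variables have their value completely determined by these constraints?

J and L between them cover only {10, 20} — a naked pair. Remove those values from G, I, M.
I's domain is down to {6}, so I = 6. Eliminate 6 elsewhere: K, M.
M has just one choice, so M = 14. Strike 14 from G, H, K.
That leaves G = 8. Strike 8 from H.
Determined: G=8, I=6, M=14. The other variables each still have more than one consistent value. That makes 3.

3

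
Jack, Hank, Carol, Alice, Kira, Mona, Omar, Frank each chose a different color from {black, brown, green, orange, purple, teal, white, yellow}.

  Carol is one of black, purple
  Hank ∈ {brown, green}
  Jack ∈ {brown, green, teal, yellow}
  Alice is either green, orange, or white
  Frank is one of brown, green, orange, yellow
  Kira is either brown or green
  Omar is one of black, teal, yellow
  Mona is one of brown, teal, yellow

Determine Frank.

orange

The 8 variables draw from only 8 values {black, brown, green, orange, purple, teal, white, yellow}, so each is used; only Carol can be purple, hence Carol = purple.
The 7 still-open variables together cover exactly {black, brown, green, orange, teal, white, yellow} — 7 values for 7 variables — and black appears only in Omar's list, so Omar = black.
Among the 6 still-open variables, white fits only Alice (and all 6 values in {brown, green, orange, teal, white, yellow} must be used), so Alice = white.
Among the 5 still-open variables, orange fits only Frank (and all 5 values in {brown, green, orange, teal, yellow} must be used), so Frank = orange.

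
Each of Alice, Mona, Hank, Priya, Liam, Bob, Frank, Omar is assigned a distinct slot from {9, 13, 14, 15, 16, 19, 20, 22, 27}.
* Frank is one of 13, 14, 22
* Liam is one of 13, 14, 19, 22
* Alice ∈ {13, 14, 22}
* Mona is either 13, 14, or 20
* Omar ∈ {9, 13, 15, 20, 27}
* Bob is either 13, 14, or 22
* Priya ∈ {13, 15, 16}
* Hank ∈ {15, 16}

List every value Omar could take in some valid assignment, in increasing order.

9, 27

Alice, Bob, Frank share exactly the 3 values {13, 14, 22}; by pigeonhole those values go to them, so strike 13, 14, 22 from Mona, Priya, Liam, Omar.
Mona must be 20 (only option left). Eliminate 20 elsewhere: Omar.
Liam's domain is down to {19}, so Liam = 19.
The 2 variables Hank and Priya are confined to {15, 16}, which locks those values in; drop them from Omar.
No further eliminations apply; Omar can still be any of 9, 27.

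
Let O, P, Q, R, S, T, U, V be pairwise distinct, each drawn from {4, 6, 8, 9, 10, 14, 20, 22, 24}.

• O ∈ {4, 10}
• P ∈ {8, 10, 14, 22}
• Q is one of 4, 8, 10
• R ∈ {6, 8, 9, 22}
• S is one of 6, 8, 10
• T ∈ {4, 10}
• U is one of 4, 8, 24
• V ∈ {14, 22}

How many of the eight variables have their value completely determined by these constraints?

The 8 variables together cover exactly {4, 6, 8, 9, 10, 14, 22, 24} — 8 values for 8 variables — and 9 appears only in R's list, so R = 9.
The 7 still-open variables together cover exactly {4, 6, 8, 10, 14, 22, 24} — 7 values for 7 variables — and 6 appears only in S's list, so S = 6.
The 6 still-open variables draw from only 6 values {4, 8, 10, 14, 22, 24}, so each is used; only U can be 24, hence U = 24.
O and T between them cover only {4, 10} — a naked pair. Remove those values from P, Q.
Q's domain is down to {8}, so Q = 8. Strike 8 from P.
Determined: Q=8, R=9, S=6, U=24. The other variables each still have more than one consistent value. That makes 4.

4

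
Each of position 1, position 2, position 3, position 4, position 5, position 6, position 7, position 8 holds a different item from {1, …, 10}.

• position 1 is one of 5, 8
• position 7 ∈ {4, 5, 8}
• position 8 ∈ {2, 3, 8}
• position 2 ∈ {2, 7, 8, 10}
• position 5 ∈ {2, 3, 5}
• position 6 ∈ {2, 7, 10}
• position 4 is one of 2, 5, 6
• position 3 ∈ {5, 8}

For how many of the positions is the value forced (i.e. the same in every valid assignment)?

The 8 variables draw from only 8 values {2, 3, 4, 5, 6, 7, 8, 10}, so each is used; only position 7 can be 4, hence position 7 = 4.
The 7 still-open variables together cover exactly {2, 3, 5, 6, 7, 8, 10} — 7 values for 7 variables — and 6 appears only in position 4's list, so position 4 = 6.
position 1 and position 3 between them cover only {5, 8} — a naked pair. Remove those values from position 2, position 5, position 8.
The 2 variables position 5 and position 8 are confined to {2, 3}, which locks those values in; drop them from position 2, position 6.
Determined: position 4=6, position 7=4. The other positions each still have more than one consistent value. That makes 2.

2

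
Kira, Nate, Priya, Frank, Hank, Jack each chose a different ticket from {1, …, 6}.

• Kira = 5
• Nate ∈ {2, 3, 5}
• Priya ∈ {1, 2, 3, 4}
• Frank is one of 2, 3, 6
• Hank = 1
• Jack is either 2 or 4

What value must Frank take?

Kira has just one choice, so Kira = 5. Eliminate 5 elsewhere: Nate.
Hank must be 1 (only option left). So Priya can't be 1.
The 4 still-open variables draw from only 4 values {2, 3, 4, 6}, so each is used; only Frank can be 6, hence Frank = 6.

6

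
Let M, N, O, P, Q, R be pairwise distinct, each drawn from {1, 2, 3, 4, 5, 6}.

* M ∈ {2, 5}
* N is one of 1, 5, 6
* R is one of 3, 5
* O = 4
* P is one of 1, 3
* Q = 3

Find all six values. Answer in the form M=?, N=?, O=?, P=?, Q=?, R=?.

M=2, N=6, O=4, P=1, Q=3, R=5

O must be 4 (only option left).
That leaves Q = 3. Strike 3 from P, R.
R has just one choice, so R = 5. Eliminate 5 elsewhere: M, N.
M's domain is down to {2}, so M = 2.
P has just one choice, so P = 1. So N can't be 1.
N must be 6 (only option left).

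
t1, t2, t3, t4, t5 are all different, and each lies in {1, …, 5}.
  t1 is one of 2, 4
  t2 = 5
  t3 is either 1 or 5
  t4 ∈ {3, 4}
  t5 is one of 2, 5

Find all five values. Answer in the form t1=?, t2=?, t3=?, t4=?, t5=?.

t1=4, t2=5, t3=1, t4=3, t5=2

t2 must be 5 (only option left). So t3, t5 can't be 5.
t3 has just one choice, so t3 = 1.
t5's domain is down to {2}, so t5 = 2. Remove 2 from t1.
t1's domain is down to {4}, so t1 = 4. Strike 4 from t4.
t4 must be 3 (only option left).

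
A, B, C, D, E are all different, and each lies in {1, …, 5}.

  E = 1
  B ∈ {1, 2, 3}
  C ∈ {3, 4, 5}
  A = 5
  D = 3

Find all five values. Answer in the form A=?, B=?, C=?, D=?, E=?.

A=5, B=2, C=4, D=3, E=1

A must be 5 (only option left). Remove 5 from C.
That leaves D = 3. Remove 3 from B, C.
E has just one choice, so E = 1. Remove 1 from B.
B must be 2 (only option left).
C has just one choice, so C = 4.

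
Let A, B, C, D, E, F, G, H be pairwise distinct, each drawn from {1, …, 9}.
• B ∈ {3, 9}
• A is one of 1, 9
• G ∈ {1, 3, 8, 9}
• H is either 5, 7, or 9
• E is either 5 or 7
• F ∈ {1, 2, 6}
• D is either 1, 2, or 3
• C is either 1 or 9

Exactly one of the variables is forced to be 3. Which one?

B

The 8 variables draw from only 8 values {1, 2, 3, 5, 6, 7, 8, 9}, so each is used; only F can be 6, hence F = 6.
The 7 still-open variables together cover exactly {1, 2, 3, 5, 7, 8, 9} — 7 values for 7 variables — and 2 appears only in D's list, so D = 2.
The 6 still-open variables together cover exactly {1, 3, 5, 7, 8, 9} — 6 values for 6 variables — and 8 appears only in G's list, so G = 8.
The 5 still-open variables draw from only 5 values {1, 3, 5, 7, 9}, so each is used; only B can be 3, hence B = 3.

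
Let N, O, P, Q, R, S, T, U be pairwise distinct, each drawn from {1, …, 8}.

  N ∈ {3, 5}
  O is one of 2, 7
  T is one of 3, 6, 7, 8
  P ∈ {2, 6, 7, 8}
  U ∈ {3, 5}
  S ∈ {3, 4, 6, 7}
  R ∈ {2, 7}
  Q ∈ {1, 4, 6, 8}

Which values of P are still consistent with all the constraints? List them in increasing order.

6, 8

The 8 variables draw from only 8 values {1, 2, 3, 4, 5, 6, 7, 8}, so each is used; only Q can be 1, hence Q = 1.
Among the 7 still-open variables, 4 fits only S (and all 7 values in {2, 3, 4, 5, 6, 7, 8} must be used), so S = 4.
The 2 variables N and U are confined to {3, 5}, which locks those values in; drop them from T.
The 2 variables O and R are confined to {2, 7}, which locks those values in; drop them from P, T.
No further eliminations apply; P can still be any of 6, 8.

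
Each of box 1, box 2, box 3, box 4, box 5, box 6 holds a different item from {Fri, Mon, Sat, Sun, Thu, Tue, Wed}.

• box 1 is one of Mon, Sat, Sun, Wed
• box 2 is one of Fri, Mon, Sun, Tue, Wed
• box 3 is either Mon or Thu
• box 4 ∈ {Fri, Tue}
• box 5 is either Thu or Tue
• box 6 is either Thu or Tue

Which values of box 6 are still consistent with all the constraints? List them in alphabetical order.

Thu, Tue

box 5 and box 6 between them cover only {Thu, Tue} — a naked pair. Remove those values from box 2, box 3, box 4.
box 3 has just one choice, so box 3 = Mon. Strike Mon from box 1, box 2.
box 4's domain is down to {Fri}, so box 4 = Fri. Strike Fri from box 2.
No further eliminations apply; box 6 can still be any of Thu, Tue.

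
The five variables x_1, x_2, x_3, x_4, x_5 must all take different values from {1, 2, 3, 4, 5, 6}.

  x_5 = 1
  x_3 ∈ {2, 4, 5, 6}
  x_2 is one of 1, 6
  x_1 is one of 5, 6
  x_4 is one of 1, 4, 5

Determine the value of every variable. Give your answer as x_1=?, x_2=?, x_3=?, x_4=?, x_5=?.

x_5 must be 1 (only option left). So x_2, x_4 can't be 1.
x_2's domain is down to {6}, so x_2 = 6. Strike 6 from x_1, x_3.
x_1 must be 5 (only option left). Remove 5 from x_3, x_4.
That leaves x_4 = 4. Eliminate 4 elsewhere: x_3.
x_3's domain is down to {2}, so x_3 = 2.

x_1=5, x_2=6, x_3=2, x_4=4, x_5=1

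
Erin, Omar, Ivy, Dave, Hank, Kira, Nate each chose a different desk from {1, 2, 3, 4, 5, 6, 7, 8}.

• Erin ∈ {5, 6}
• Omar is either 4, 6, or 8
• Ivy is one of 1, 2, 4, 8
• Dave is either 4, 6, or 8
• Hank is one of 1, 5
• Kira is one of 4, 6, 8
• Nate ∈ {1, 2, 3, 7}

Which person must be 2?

Omar, Dave, Kira between them cover only {4, 6, 8} — a naked triple. Remove those values from Erin, Ivy.
Erin's domain is down to {5}, so Erin = 5. Eliminate 5 elsewhere: Hank.
Hank must be 1 (only option left). Remove 1 from Ivy, Nate.
So 2 goes to Ivy.

Ivy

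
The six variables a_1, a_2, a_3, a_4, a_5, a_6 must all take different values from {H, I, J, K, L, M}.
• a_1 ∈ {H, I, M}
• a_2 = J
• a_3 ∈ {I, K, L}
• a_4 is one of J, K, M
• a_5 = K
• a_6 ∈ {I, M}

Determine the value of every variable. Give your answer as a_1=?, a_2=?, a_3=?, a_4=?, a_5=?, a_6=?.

a_1=H, a_2=J, a_3=L, a_4=M, a_5=K, a_6=I

a_2's domain is down to {J}, so a_2 = J. Remove J from a_4.
a_5 has just one choice, so a_5 = K. Eliminate K elsewhere: a_3, a_4.
That leaves a_4 = M. So a_1, a_6 can't be M.
a_6 has just one choice, so a_6 = I. Eliminate I elsewhere: a_1, a_3.
a_1 must be H (only option left).
a_3 must be L (only option left).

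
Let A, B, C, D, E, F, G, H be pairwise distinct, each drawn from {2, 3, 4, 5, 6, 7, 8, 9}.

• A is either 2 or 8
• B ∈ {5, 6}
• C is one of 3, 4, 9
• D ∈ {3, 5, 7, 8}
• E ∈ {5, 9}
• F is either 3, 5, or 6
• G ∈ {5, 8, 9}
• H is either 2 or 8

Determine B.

The 8 variables draw from only 8 values {2, 3, 4, 5, 6, 7, 8, 9}, so each is used; only C can be 4, hence C = 4.
The 7 still-open variables draw from only 7 values {2, 3, 5, 6, 7, 8, 9}, so each is used; only D can be 7, hence D = 7.
Among the 6 still-open variables, 3 fits only F (and all 6 values in {2, 3, 5, 6, 8, 9} must be used), so F = 3.
The 5 still-open variables draw from only 5 values {2, 5, 6, 8, 9}, so each is used; only B can be 6, hence B = 6.

6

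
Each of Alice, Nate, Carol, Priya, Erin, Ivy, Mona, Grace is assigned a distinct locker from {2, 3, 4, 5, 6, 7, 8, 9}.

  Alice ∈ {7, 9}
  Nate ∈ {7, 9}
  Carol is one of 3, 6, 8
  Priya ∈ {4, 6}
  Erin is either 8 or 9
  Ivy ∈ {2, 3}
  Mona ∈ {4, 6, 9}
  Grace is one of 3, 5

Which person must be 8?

Erin

The 8 variables draw from only 8 values {2, 3, 4, 5, 6, 7, 8, 9}, so each is used; only Ivy can be 2, hence Ivy = 2.
Among the 7 still-open variables, 5 fits only Grace (and all 7 values in {3, 4, 5, 6, 7, 8, 9} must be used), so Grace = 5.
The 6 still-open variables together cover exactly {3, 4, 6, 7, 8, 9} — 6 values for 6 variables — and 3 appears only in Carol's list, so Carol = 3.
The 5 still-open variables together cover exactly {4, 6, 7, 8, 9} — 5 values for 5 variables — and 8 appears only in Erin's list, so Erin = 8.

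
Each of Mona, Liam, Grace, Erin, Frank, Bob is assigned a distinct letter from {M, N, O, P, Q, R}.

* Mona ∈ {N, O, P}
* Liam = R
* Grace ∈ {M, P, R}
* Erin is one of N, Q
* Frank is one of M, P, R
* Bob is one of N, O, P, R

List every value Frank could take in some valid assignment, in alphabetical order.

Liam's domain is down to {R}, so Liam = R. Strike R from Grace, Frank, Bob.
Among the 5 still-open variables, Q fits only Erin (and all 5 values in {M, N, O, P, Q} must be used), so Erin = Q.
The 2 variables Grace and Frank are confined to {M, P}, which locks those values in; drop them from Mona, Bob.
No further eliminations apply; Frank can still be any of M, P.

M, P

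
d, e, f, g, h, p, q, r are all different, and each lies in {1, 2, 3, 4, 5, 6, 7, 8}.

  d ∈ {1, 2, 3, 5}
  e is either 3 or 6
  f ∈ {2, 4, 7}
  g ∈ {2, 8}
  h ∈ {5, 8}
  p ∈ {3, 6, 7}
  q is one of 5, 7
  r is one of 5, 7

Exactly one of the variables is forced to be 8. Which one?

The 8 variables together cover exactly {1, 2, 3, 4, 5, 6, 7, 8} — 8 values for 8 variables — and 1 appears only in d's list, so d = 1.
Among the 7 still-open variables, 4 fits only f (and all 7 values in {2, 3, 4, 5, 6, 7, 8} must be used), so f = 4.
The 6 still-open variables draw from only 6 values {2, 3, 5, 6, 7, 8}, so each is used; only g can be 2, hence g = 2.
The 5 still-open variables draw from only 5 values {3, 5, 6, 7, 8}, so each is used; only h can be 8, hence h = 8.

h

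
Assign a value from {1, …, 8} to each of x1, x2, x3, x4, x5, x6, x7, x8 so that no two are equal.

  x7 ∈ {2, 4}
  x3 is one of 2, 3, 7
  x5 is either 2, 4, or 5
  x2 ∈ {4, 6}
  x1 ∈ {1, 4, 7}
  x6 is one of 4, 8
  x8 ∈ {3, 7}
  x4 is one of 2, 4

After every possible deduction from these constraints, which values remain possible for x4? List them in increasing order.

2, 4

The 8 variables draw from only 8 values {1, 2, 3, 4, 5, 6, 7, 8}, so each is used; only x1 can be 1, hence x1 = 1.
Among the 7 still-open variables, 5 fits only x5 (and all 7 values in {2, 3, 4, 5, 6, 7, 8} must be used), so x5 = 5.
The 6 still-open variables together cover exactly {2, 3, 4, 6, 7, 8} — 6 values for 6 variables — and 6 appears only in x2's list, so x2 = 6.
Among the 5 still-open variables, 8 fits only x6 (and all 5 values in {2, 3, 4, 7, 8} must be used), so x6 = 8.
x4 and x7 share exactly the 2 values {2, 4}; by pigeonhole those values go to them, so strike 2, 4 from x3.
No further eliminations apply; x4 can still be any of 2, 4.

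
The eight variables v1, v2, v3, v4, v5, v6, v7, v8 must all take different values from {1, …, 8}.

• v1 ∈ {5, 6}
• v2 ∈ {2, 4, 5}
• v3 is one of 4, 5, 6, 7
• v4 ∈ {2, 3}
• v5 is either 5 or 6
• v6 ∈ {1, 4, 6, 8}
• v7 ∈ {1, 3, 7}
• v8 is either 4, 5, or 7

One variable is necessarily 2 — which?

v2

Among the 8 variables, 8 fits only v6 (and all 8 values in {1, 2, 3, 4, 5, 6, 7, 8} must be used), so v6 = 8.
The 7 still-open variables together cover exactly {1, 2, 3, 4, 5, 6, 7} — 7 values for 7 variables — and 1 appears only in v7's list, so v7 = 1.
Among the 6 still-open variables, 3 fits only v4 (and all 6 values in {2, 3, 4, 5, 6, 7} must be used), so v4 = 3.
The 5 still-open variables together cover exactly {2, 4, 5, 6, 7} — 5 values for 5 variables — and 2 appears only in v2's list, so v2 = 2.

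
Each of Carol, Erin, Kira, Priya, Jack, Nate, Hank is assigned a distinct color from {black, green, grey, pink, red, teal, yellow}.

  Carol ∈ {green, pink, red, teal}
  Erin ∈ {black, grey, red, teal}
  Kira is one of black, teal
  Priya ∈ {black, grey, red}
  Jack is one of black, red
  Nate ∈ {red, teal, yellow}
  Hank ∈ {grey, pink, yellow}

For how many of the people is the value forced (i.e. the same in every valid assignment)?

Among the 7 variables, green fits only Carol (and all 7 values in {black, green, grey, pink, red, teal, yellow} must be used), so Carol = green.
Among the 6 still-open variables, pink fits only Hank (and all 6 values in {black, grey, pink, red, teal, yellow} must be used), so Hank = pink.
The 5 still-open variables together cover exactly {black, grey, red, teal, yellow} — 5 values for 5 variables — and yellow appears only in Nate's list, so Nate = yellow.
Determined: Carol=green, Nate=yellow, Hank=pink. The other people each still have more than one consistent value. That makes 3.

3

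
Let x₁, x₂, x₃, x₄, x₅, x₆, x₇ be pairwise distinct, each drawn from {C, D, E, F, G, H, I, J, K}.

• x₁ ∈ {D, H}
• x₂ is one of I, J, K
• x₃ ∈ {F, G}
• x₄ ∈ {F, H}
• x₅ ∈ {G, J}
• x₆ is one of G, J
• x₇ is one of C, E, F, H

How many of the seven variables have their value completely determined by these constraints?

The 2 variables x₅ and x₆ are confined to {G, J}, which locks those values in; drop them from x₂, x₃.
That leaves x₃ = F. So x₄, x₇ can't be F.
x₄ must be H (only option left). Strike H from x₁, x₇.
That leaves x₁ = D.
Determined: x₁=D, x₃=F, x₄=H. The other variables each still have more than one consistent value. That makes 3.

3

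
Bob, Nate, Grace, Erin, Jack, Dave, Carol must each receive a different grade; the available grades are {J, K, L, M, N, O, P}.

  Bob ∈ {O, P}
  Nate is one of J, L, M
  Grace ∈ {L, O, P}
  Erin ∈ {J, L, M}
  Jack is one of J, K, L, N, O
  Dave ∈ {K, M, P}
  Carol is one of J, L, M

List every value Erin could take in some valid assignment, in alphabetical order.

J, L, M

Among the 7 variables, N fits only Jack (and all 7 values in {J, K, L, M, N, O, P} must be used), so Jack = N.
The 6 still-open variables draw from only 6 values {J, K, L, M, O, P}, so each is used; only Dave can be K, hence Dave = K.
The 3 variables Nate, Erin, Carol are confined to {J, L, M}, which locks those values in; drop them from Grace.
No further eliminations apply; Erin can still be any of J, L, M.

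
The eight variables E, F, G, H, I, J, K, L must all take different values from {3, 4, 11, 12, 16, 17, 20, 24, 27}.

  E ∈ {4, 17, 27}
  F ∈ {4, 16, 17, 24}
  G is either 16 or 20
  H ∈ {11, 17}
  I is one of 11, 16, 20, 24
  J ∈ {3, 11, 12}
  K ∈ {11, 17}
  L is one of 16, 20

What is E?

G and L between them cover only {16, 20} — a naked pair. Remove those values from F, I.
H and K share exactly the 2 values {11, 17}; by pigeonhole those values go to them, so strike 11, 17 from E, F, I, J.
That leaves I = 24. Remove 24 from F.
F has just one choice, so F = 4. So E can't be 4.
So E = 27.

27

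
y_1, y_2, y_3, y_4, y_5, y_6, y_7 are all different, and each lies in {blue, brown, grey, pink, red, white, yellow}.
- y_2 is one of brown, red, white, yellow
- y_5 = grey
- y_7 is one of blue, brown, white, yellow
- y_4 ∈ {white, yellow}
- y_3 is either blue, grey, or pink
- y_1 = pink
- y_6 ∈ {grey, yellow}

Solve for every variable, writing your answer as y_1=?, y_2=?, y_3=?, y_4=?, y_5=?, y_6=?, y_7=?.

y_1 must be pink (only option left). Strike pink from y_3.
y_5's domain is down to {grey}, so y_5 = grey. So y_3, y_6 can't be grey.
y_6 has just one choice, so y_6 = yellow. So y_2, y_4, y_7 can't be yellow.
That leaves y_3 = blue. So y_7 can't be blue.
y_4 has just one choice, so y_4 = white. Strike white from y_2, y_7.
y_7's domain is down to {brown}, so y_7 = brown. So y_2 can't be brown.
y_2 must be red (only option left).

y_1=pink, y_2=red, y_3=blue, y_4=white, y_5=grey, y_6=yellow, y_7=brown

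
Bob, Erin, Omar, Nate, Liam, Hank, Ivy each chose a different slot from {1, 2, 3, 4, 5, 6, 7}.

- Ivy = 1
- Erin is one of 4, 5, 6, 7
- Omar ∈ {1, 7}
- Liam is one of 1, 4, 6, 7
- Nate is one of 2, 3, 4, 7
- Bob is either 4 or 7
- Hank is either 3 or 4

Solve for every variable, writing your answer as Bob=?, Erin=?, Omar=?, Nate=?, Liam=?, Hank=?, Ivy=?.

Ivy must be 1 (only option left). Remove 1 from Omar, Liam.
Omar's domain is down to {7}, so Omar = 7. Remove 7 from Bob, Erin, Nate, Liam.
Bob has just one choice, so Bob = 4. Eliminate 4 elsewhere: Erin, Nate, Liam, Hank.
Liam's domain is down to {6}, so Liam = 6. Remove 6 from Erin.
Hank has just one choice, so Hank = 3. Strike 3 from Nate.
Erin's domain is down to {5}, so Erin = 5.
Nate's domain is down to {2}, so Nate = 2.

Bob=4, Erin=5, Omar=7, Nate=2, Liam=6, Hank=3, Ivy=1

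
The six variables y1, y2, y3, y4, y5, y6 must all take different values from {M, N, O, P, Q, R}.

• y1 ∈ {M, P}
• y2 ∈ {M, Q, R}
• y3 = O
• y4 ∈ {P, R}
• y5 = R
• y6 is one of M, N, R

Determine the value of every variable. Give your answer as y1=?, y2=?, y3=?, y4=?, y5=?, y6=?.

y1=M, y2=Q, y3=O, y4=P, y5=R, y6=N

y3's domain is down to {O}, so y3 = O.
That leaves y5 = R. So y2, y4, y6 can't be R.
y4's domain is down to {P}, so y4 = P. Remove P from y1.
That leaves y1 = M. Eliminate M elsewhere: y2, y6.
y2 has just one choice, so y2 = Q.
y6 has just one choice, so y6 = N.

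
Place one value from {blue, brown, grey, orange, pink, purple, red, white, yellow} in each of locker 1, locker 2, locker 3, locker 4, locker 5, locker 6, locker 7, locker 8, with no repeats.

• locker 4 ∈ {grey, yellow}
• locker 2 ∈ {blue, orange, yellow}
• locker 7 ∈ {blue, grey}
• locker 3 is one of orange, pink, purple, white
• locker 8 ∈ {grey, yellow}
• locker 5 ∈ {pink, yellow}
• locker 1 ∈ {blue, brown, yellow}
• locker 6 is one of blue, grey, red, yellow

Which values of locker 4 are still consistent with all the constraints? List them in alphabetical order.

locker 4 and locker 8 share exactly the 2 values {grey, yellow}; by pigeonhole those values go to them, so strike grey, yellow from locker 1, locker 2, locker 5, locker 6, locker 7.
That leaves locker 5 = pink. So locker 3 can't be pink.
locker 7's domain is down to {blue}, so locker 7 = blue. Eliminate blue elsewhere: locker 1, locker 2, locker 6.
locker 1's domain is down to {brown}, so locker 1 = brown.
locker 2's domain is down to {orange}, so locker 2 = orange. Eliminate orange elsewhere: locker 3.
locker 6 has just one choice, so locker 6 = red.
No further eliminations apply; locker 4 can still be any of grey, yellow.

grey, yellow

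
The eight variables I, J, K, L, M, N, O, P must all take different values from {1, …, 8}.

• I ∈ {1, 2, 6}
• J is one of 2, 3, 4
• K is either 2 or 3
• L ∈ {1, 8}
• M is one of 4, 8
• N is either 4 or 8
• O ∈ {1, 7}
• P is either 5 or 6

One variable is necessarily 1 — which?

L

Among the 8 variables, 5 fits only P (and all 8 values in {1, 2, 3, 4, 5, 6, 7, 8} must be used), so P = 5.
Among the 7 still-open variables, 6 fits only I (and all 7 values in {1, 2, 3, 4, 6, 7, 8} must be used), so I = 6.
The 6 still-open variables together cover exactly {1, 2, 3, 4, 7, 8} — 6 values for 6 variables — and 7 appears only in O's list, so O = 7.
The 5 still-open variables draw from only 5 values {1, 2, 3, 4, 8}, so each is used; only L can be 1, hence L = 1.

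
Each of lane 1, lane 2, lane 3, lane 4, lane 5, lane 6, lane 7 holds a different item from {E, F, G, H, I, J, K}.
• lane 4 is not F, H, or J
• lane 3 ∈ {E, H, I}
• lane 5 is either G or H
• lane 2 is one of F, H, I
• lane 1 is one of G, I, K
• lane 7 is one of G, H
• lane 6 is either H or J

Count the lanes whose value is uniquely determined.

2

The 7 variables draw from only 7 values {E, F, G, H, I, J, K}, so each is used; only lane 2 can be F, hence lane 2 = F.
The 6 still-open variables together cover exactly {E, G, H, I, J, K} — 6 values for 6 variables — and J appears only in lane 6's list, so lane 6 = J.
lane 5 and lane 7 between them cover only {G, H} — a naked pair. Remove those values from lane 1, lane 3, lane 4.
Determined: lane 2=F, lane 6=J. The other lanes each still have more than one consistent value. That makes 2.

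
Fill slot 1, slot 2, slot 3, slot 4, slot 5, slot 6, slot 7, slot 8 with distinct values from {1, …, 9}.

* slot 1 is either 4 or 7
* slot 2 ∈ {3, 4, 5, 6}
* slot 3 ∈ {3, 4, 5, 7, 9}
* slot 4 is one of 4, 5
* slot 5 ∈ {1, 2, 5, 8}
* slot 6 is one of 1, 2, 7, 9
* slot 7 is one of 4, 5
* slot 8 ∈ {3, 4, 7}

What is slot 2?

6

slot 4 and slot 7 between them cover only {4, 5} — a naked pair. Remove those values from slot 1, slot 2, slot 3, slot 5, slot 8.
slot 1 must be 7 (only option left). So slot 3, slot 6, slot 8 can't be 7.
That leaves slot 8 = 3. Strike 3 from slot 2, slot 3.
So slot 2 = 6.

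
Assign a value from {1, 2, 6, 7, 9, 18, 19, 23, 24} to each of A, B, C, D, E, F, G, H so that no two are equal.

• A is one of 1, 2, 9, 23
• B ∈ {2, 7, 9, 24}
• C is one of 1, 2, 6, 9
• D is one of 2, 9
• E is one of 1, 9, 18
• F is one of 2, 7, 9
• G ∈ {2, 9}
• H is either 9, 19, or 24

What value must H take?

19

The 2 variables D and G are confined to {2, 9}, which locks those values in; drop them from A, B, C, E, F, H.
F must be 7 (only option left). Strike 7 from B.
B's domain is down to {24}, so B = 24. Remove 24 from H.
So H = 19.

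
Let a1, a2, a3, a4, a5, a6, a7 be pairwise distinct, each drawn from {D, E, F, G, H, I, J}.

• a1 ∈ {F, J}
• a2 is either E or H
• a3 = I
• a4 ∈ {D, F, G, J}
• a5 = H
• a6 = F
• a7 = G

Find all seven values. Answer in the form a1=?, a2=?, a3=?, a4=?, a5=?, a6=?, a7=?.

a1=J, a2=E, a3=I, a4=D, a5=H, a6=F, a7=G

a3 has just one choice, so a3 = I.
a5 must be H (only option left). Strike H from a2.
a6 must be F (only option left). Strike F from a1, a4.
That leaves a7 = G. Eliminate G elsewhere: a4.
a1 has just one choice, so a1 = J. So a4 can't be J.
a2 must be E (only option left).
That leaves a4 = D.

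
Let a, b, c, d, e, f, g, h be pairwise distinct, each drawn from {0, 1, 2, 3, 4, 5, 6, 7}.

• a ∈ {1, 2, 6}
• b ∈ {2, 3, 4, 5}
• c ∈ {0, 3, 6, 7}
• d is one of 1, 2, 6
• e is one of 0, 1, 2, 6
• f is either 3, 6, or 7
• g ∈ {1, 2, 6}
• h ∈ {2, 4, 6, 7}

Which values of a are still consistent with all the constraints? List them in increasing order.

1, 2, 6

The 8 variables draw from only 8 values {0, 1, 2, 3, 4, 5, 6, 7}, so each is used; only b can be 5, hence b = 5.
The 7 still-open variables together cover exactly {0, 1, 2, 3, 4, 6, 7} — 7 values for 7 variables — and 4 appears only in h's list, so h = 4.
a, d, g between them cover only {1, 2, 6} — a naked triple. Remove those values from c, e, f.
That leaves e = 0. Strike 0 from c.
No further eliminations apply; a can still be any of 1, 2, 6.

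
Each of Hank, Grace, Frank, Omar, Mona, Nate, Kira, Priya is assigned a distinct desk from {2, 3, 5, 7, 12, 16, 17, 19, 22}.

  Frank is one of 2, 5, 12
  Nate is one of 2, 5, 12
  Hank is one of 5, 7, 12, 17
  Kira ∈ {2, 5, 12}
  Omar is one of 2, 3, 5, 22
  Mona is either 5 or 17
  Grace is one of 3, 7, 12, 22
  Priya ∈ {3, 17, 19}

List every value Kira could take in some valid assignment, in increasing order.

2, 5, 12

The 8 variables together cover exactly {2, 3, 5, 7, 12, 17, 19, 22} — 8 values for 8 variables — and 19 appears only in Priya's list, so Priya = 19.
The 3 variables Frank, Nate, Kira are confined to {2, 5, 12}, which locks those values in; drop them from Hank, Grace, Omar, Mona.
That leaves Mona = 17. Eliminate 17 elsewhere: Hank.
Hank must be 7 (only option left). Eliminate 7 elsewhere: Grace.
No further eliminations apply; Kira can still be any of 2, 5, 12.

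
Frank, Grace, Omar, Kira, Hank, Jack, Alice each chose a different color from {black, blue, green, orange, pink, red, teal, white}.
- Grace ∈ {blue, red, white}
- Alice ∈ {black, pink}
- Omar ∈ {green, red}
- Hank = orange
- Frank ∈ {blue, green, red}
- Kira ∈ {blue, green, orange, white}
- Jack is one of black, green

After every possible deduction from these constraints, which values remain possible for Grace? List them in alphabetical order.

Hank has just one choice, so Hank = orange. Remove orange from Kira.
The 6 still-open variables together cover exactly {black, blue, green, pink, red, white} — 6 values for 6 variables — and pink appears only in Alice's list, so Alice = pink.
Among the 5 still-open variables, black fits only Jack (and all 5 values in {black, blue, green, red, white} must be used), so Jack = black.
No further eliminations apply; Grace can still be any of blue, red, white.

blue, red, white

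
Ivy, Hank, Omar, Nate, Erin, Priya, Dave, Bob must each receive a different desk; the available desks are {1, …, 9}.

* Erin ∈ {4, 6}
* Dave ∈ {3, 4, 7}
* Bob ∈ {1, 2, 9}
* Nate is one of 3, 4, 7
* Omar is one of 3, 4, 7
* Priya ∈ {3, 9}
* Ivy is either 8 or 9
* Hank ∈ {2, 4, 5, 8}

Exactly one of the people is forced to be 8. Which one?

The 3 variables Omar, Nate, Dave are confined to {3, 4, 7}, which locks those values in; drop them from Hank, Erin, Priya.
Erin must be 6 (only option left).
Priya's domain is down to {9}, so Priya = 9. Eliminate 9 elsewhere: Ivy, Bob.
So 8 goes to Ivy.

Ivy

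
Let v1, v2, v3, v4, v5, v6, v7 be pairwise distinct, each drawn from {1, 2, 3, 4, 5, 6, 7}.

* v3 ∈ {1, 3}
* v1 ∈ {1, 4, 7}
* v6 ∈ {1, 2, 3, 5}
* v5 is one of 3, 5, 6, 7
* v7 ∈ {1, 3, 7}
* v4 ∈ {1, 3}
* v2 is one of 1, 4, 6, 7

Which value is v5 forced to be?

5

Among the 7 variables, 2 fits only v6 (and all 7 values in {1, 2, 3, 4, 5, 6, 7} must be used), so v6 = 2.
The 6 still-open variables draw from only 6 values {1, 3, 4, 5, 6, 7}, so each is used; only v5 can be 5, hence v5 = 5.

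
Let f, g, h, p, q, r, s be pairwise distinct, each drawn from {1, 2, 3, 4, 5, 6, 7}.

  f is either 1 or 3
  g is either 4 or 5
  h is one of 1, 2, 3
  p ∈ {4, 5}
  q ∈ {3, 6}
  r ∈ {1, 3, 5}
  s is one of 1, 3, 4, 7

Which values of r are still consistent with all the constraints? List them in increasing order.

The 7 variables together cover exactly {1, 2, 3, 4, 5, 6, 7} — 7 values for 7 variables — and 2 appears only in h's list, so h = 2.
The 6 still-open variables together cover exactly {1, 3, 4, 5, 6, 7} — 6 values for 6 variables — and 6 appears only in q's list, so q = 6.
The 5 still-open variables draw from only 5 values {1, 3, 4, 5, 7}, so each is used; only s can be 7, hence s = 7.
g and p share exactly the 2 values {4, 5}; by pigeonhole those values go to them, so strike 4, 5 from r.
No further eliminations apply; r can still be any of 1, 3.

1, 3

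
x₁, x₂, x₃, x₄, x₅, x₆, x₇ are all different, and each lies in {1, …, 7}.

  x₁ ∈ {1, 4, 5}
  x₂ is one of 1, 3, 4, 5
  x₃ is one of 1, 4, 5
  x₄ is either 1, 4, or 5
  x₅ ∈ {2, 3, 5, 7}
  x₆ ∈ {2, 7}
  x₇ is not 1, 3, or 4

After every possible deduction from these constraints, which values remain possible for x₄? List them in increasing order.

Among the 7 variables, 6 fits only x₇ (and all 7 values in {1, 2, 3, 4, 5, 6, 7} must be used), so x₇ = 6.
The 3 variables x₁, x₃, x₄ are confined to {1, 4, 5}, which locks those values in; drop them from x₂, x₅.
That leaves x₂ = 3. Strike 3 from x₅.
No further eliminations apply; x₄ can still be any of 1, 4, 5.

1, 4, 5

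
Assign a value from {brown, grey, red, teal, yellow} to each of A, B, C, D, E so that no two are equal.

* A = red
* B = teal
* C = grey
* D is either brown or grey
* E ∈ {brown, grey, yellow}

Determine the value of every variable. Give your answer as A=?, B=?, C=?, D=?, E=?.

A=red, B=teal, C=grey, D=brown, E=yellow

A must be red (only option left).
That leaves B = teal.
C's domain is down to {grey}, so C = grey. Eliminate grey elsewhere: D, E.
D has just one choice, so D = brown. So E can't be brown.
E's domain is down to {yellow}, so E = yellow.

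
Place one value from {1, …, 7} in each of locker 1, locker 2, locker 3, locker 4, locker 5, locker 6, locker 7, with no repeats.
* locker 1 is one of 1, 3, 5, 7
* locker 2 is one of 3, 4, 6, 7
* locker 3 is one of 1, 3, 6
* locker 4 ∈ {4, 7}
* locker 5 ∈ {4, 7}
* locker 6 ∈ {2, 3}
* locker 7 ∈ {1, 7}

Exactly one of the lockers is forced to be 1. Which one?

The 7 variables together cover exactly {1, 2, 3, 4, 5, 6, 7} — 7 values for 7 variables — and 2 appears only in locker 6's list, so locker 6 = 2.
The 6 still-open variables together cover exactly {1, 3, 4, 5, 6, 7} — 6 values for 6 variables — and 5 appears only in locker 1's list, so locker 1 = 5.
locker 4 and locker 5 share exactly the 2 values {4, 7}; by pigeonhole those values go to them, so strike 4, 7 from locker 2, locker 7.
So 1 goes to locker 7.

locker 7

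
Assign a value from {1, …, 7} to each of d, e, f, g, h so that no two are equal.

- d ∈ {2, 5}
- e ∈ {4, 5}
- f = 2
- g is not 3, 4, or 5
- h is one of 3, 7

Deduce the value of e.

4

f has just one choice, so f = 2. Remove 2 from d, g.
d's domain is down to {5}, so d = 5. Eliminate 5 elsewhere: e.
So e = 4.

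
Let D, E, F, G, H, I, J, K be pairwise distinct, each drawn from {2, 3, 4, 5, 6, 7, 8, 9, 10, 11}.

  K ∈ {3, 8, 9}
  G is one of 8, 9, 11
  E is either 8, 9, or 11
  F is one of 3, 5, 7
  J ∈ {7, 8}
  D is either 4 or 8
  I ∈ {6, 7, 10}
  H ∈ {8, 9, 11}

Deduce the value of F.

The 3 variables E, G, H are confined to {8, 9, 11}, which locks those values in; drop them from D, J, K.
D must be 4 (only option left).
J's domain is down to {7}, so J = 7. Strike 7 from F, I.
K must be 3 (only option left). Strike 3 from F.
So F = 5.

5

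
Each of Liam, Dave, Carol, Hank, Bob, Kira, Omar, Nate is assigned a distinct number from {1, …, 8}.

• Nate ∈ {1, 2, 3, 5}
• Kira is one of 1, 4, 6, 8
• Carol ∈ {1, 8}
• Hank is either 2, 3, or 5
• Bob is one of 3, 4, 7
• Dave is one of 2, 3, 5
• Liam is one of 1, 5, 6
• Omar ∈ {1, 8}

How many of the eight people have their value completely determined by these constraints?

The 8 variables draw from only 8 values {1, 2, 3, 4, 5, 6, 7, 8}, so each is used; only Bob can be 7, hence Bob = 7.
The 7 still-open variables draw from only 7 values {1, 2, 3, 4, 5, 6, 8}, so each is used; only Kira can be 4, hence Kira = 4.
The 6 still-open variables draw from only 6 values {1, 2, 3, 5, 6, 8}, so each is used; only Liam can be 6, hence Liam = 6.
Carol and Omar between them cover only {1, 8} — a naked pair. Remove those values from Nate.
Determined: Liam=6, Bob=7, Kira=4. The other people each still have more than one consistent value. That makes 3.

3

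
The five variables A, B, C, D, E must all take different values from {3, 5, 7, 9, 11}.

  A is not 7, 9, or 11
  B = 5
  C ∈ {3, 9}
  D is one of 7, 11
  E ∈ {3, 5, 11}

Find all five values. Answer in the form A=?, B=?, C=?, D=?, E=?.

A=3, B=5, C=9, D=7, E=11

B has just one choice, so B = 5. So A, E can't be 5.
That leaves A = 3. Remove 3 from C, E.
C must be 9 (only option left).
E has just one choice, so E = 11. So D can't be 11.
D's domain is down to {7}, so D = 7.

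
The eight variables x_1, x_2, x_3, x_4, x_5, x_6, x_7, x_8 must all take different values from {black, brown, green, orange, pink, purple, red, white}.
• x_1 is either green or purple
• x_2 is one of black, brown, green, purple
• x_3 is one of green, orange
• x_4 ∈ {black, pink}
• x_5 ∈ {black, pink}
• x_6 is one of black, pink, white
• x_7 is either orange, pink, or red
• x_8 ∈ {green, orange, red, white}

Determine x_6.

white

Among the 8 variables, brown fits only x_2 (and all 8 values in {black, brown, green, orange, pink, purple, red, white} must be used), so x_2 = brown.
Among the 7 still-open variables, purple fits only x_1 (and all 7 values in {black, green, orange, pink, purple, red, white} must be used), so x_1 = purple.
x_4 and x_5 between them cover only {black, pink} — a naked pair. Remove those values from x_6, x_7.
So x_6 = white.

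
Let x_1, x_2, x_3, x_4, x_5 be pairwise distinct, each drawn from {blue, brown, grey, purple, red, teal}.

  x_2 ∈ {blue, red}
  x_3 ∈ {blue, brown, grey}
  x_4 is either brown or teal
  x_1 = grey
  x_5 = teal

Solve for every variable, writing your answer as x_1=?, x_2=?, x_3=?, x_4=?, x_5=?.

x_1 has just one choice, so x_1 = grey. So x_3 can't be grey.
x_5's domain is down to {teal}, so x_5 = teal. Eliminate teal elsewhere: x_4.
x_4's domain is down to {brown}, so x_4 = brown. Strike brown from x_3.
That leaves x_3 = blue. So x_2 can't be blue.
That leaves x_2 = red.

x_1=grey, x_2=red, x_3=blue, x_4=brown, x_5=teal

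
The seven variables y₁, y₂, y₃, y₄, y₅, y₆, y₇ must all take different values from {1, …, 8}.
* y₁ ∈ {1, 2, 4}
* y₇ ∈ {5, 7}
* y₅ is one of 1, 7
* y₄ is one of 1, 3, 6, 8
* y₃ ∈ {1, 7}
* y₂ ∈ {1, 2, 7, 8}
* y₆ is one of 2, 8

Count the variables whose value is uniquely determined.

The 2 variables y₃ and y₅ are confined to {1, 7}, which locks those values in; drop them from y₁, y₂, y₄, y₇.
y₇'s domain is down to {5}, so y₇ = 5.
y₂ and y₆ between them cover only {2, 8} — a naked pair. Remove those values from y₁, y₄.
That leaves y₁ = 4.
Determined: y₁=4, y₇=5. The other variables each still have more than one consistent value. That makes 2.

2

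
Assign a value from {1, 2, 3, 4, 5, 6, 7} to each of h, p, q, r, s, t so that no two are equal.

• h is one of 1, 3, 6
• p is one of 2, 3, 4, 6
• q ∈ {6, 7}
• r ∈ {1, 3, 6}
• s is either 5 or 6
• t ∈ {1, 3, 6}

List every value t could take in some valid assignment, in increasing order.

1, 3, 6

h, r, t between them cover only {1, 3, 6} — a naked triple. Remove those values from p, q, s.
q's domain is down to {7}, so q = 7.
s must be 5 (only option left).
No further eliminations apply; t can still be any of 1, 3, 6.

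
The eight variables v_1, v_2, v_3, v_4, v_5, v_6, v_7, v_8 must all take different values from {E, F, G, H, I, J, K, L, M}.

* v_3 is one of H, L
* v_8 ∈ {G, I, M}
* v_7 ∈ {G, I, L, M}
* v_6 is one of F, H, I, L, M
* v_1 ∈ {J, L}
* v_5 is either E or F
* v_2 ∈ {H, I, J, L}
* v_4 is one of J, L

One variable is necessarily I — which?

The 8 variables draw from only 8 values {E, F, G, H, I, J, L, M}, so each is used; only v_5 can be E, hence v_5 = E.
Among the 7 still-open variables, F fits only v_6 (and all 7 values in {F, G, H, I, J, L, M} must be used), so v_6 = F.
v_1 and v_4 share exactly the 2 values {J, L}; by pigeonhole those values go to them, so strike J, L from v_2, v_3, v_7.
v_3's domain is down to {H}, so v_3 = H. Remove H from v_2.
So I goes to v_2.

v_2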